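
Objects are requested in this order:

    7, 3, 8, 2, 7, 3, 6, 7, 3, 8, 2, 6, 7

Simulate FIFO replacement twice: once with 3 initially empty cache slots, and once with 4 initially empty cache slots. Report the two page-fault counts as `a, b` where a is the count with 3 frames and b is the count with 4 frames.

10, 11

3 frames: F F F F F F F . . F F . F → 10 faults.
4 frames: F F F F . . F F F F F F F → 11 faults.
11 > 10: adding a frame increased faults — Belady's anomaly.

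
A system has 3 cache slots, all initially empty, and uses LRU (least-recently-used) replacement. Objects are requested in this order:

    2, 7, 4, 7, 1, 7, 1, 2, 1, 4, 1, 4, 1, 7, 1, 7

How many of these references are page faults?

7

2: miss, frames (2)
7: miss, frames (2 7)
4: miss, frames (2 7 4)
7: hit
1: miss, evict 2, frames (4 7 1)
7: hit
1: hit
2: miss, evict 4, frames (7 1 2)
1: hit
4: miss, evict 7, frames (2 1 4)
1: hit
4: hit
1: hit
7: miss, evict 2, frames (4 1 7)
1: hit
7: hit
Page faults: 7.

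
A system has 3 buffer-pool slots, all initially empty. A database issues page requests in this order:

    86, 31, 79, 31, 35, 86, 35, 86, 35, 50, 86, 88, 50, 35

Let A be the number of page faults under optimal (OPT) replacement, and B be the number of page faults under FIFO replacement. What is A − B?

Under OPT: F F F . F . . . . F . F . . → 6 faults.
Under FIFO: F F F . F F . . . F . F . F → 8 faults.
A − B = 6 − 8 = -2.

-2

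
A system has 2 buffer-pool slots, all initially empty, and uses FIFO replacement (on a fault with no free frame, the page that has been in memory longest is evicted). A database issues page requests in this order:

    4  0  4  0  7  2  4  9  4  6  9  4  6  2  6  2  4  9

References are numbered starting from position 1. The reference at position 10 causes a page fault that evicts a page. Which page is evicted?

4

pos 1: 4: fault, frames [4]
pos 2: 0: fault, frames [4, 0]
pos 3: 4: hit
pos 4: 0: hit
pos 5: 7: fault, evict 4, frames [0, 7]
pos 6: 2: fault, evict 0, frames [7, 2]
pos 7: 4: fault, evict 7, frames [2, 4]
pos 8: 9: fault, evict 2, frames [4, 9]
pos 9: 4: hit
pos 10: 6: fault, evict 4, frames [9, 6]
At position 10, page 4 is evicted.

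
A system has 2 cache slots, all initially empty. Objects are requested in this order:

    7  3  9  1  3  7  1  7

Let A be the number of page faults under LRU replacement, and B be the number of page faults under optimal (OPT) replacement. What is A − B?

Under LRU: F F F F F F F . → 7 faults.
Under OPT: F F F F . F . . → 5 faults.
A − B = 7 − 5 = 2.

2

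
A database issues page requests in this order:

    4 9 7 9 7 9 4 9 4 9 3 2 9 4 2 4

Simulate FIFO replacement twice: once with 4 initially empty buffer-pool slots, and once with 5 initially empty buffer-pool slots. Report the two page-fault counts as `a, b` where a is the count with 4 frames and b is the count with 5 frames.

4 frames: F F F . . . . . . . F F . F . . → 6 faults.
5 frames: F F F . . . . . . . F F . . . . → 5 faults.
5 < 6: adding a frame reduced faults, as is typical.

6, 5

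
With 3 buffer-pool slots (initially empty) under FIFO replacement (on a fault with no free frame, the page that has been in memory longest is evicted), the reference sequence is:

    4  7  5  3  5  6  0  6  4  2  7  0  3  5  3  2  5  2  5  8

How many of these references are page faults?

14

4 -> fault, frames [4]
7 -> fault, frames [4, 7]
5 -> fault, frames [4, 7, 5]
3 -> fault, evict 4, frames [7, 5, 3]
5 -> hit
6 -> fault, evict 7, frames [5, 3, 6]
0 -> fault, evict 5, frames [3, 6, 0]
6 -> hit
4 -> fault, evict 3, frames [6, 0, 4]
2 -> fault, evict 6, frames [0, 4, 2]
7 -> fault, evict 0, frames [4, 2, 7]
0 -> fault, evict 4, frames [2, 7, 0]
3 -> fault, evict 2, frames [7, 0, 3]
5 -> fault, evict 7, frames [0, 3, 5]
3 -> hit
2 -> fault, evict 0, frames [3, 5, 2]
5 -> hit
2 -> hit
5 -> hit
8 -> fault, evict 3, frames [5, 2, 8]
Page faults: 14.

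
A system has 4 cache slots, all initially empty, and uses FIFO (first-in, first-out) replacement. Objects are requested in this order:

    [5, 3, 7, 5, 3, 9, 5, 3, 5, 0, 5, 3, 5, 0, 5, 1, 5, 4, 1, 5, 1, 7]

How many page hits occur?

5 → fault, frames {5}
3 → fault, frames {5,3}
7 → fault, frames {5,3,7}
5 → hit
3 → hit
9 → fault, frames {5,3,7,9}
5 → hit
3 → hit
5 → hit
0 → fault, evict 5, frames {3,7,9,0}
5 → fault, evict 3, frames {7,9,0,5}
3 → fault, evict 7, frames {9,0,5,3}
5 → hit
0 → hit
5 → hit
1 → fault, evict 9, frames {0,5,3,1}
5 → hit
4 → fault, evict 0, frames {5,3,1,4}
1 → hit
5 → hit
1 → hit
7 → fault, evict 5, frames {3,1,4,7}
Hits: 12.

12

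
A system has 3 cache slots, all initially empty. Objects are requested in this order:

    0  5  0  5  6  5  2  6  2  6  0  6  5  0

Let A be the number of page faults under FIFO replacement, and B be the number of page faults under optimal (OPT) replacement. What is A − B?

1

Under FIFO: F F . . F . F . . . F . F . → 6 faults.
Under OPT: F F . . F . F . . . . . F . → 5 faults.
A − B = 6 − 5 = 1.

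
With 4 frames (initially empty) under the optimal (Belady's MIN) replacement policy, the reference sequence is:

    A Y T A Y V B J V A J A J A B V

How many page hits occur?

10

A: fault, frames {A}
Y: fault, frames {A,Y}
T: fault, frames {A,Y,T}
A: hit
Y: hit
V: fault, frames {A,Y,T,V}
B: fault, evict T, frames {A,Y,V,B}
J: fault, evict Y, frames {A,V,B,J}
V: hit
A: hit
J: hit
A: hit
J: hit
A: hit
B: hit
V: hit
Hits: 10.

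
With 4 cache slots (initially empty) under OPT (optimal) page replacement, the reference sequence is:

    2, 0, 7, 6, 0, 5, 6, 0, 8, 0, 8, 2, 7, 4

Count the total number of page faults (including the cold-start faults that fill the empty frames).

8

2 -> fault, frames (2)
0 -> fault, frames (2 0)
7 -> fault, frames (2 0 7)
6 -> fault, frames (2 0 7 6)
0 -> hit
5 -> fault, evict 7, frames (2 0 6 5)
6 -> hit
0 -> hit
8 -> fault, evict 5, frames (2 0 6 8)
0 -> hit
8 -> hit
2 -> hit
7 -> fault, evict 8, frames (2 0 6 7)
4 -> fault, evict 7, frames (2 0 6 4)
Page faults: 8.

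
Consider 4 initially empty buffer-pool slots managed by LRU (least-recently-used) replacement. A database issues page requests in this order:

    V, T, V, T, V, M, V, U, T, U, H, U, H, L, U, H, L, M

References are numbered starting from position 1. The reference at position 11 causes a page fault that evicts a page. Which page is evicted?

M

pos 1: V: fault, frames (V)
pos 2: T: fault, frames (V T)
pos 3: V: hit
pos 4: T: hit
pos 5: V: hit
pos 6: M: fault, frames (T V M)
pos 7: V: hit
pos 8: U: fault, frames (T M V U)
pos 9: T: hit
pos 10: U: hit
pos 11: H: fault, evict M, frames (V T U H)
At position 11, page M is evicted.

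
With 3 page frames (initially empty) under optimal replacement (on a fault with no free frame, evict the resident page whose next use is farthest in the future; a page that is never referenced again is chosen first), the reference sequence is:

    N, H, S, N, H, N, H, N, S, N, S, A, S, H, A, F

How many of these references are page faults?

5

N: miss, frames [N]
H: miss, frames [N, H]
S: miss, frames [N, H, S]
N: hit
H: hit
N: hit
H: hit
N: hit
S: hit
N: hit
S: hit
A: miss, evict N, frames [H, S, A]
S: hit
H: hit
A: hit
F: miss, evict A, frames [H, S, F]
Page faults: 5.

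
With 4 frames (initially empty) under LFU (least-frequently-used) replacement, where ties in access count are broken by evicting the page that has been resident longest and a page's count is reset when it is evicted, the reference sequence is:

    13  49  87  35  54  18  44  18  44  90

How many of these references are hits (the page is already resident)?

2

13 -> miss, frames [13]
49 -> miss, frames [13, 49]
87 -> miss, frames [13, 49, 87]
35 -> miss, frames [13, 49, 87, 35]
54 -> miss, evict 13, frames [49, 87, 35, 54]
18 -> miss, evict 49, frames [87, 35, 54, 18]
44 -> miss, evict 87, frames [35, 54, 18, 44]
18 -> hit
44 -> hit
90 -> miss, evict 35, frames [54, 18, 44, 90]
Hits: 2.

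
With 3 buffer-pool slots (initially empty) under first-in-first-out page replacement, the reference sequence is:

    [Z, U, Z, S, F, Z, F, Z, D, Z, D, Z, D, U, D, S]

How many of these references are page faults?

8

Z: fault, frames [Z]
U: fault, frames [Z, U]
Z: hit
S: fault, frames [Z, U, S]
F: fault, evict Z, frames [U, S, F]
Z: fault, evict U, frames [S, F, Z]
F: hit
Z: hit
D: fault, evict S, frames [F, Z, D]
Z: hit
D: hit
Z: hit
D: hit
U: fault, evict F, frames [Z, D, U]
D: hit
S: fault, evict Z, frames [D, U, S]
Page faults: 8.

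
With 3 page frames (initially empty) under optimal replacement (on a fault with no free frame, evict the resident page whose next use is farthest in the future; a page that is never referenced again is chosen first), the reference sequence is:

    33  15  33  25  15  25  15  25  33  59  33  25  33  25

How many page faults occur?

33: miss, frames [33]
15: miss, frames [33, 15]
33: hit
25: miss, frames [33, 15, 25]
15: hit
25: hit
15: hit
25: hit
33: hit
59: miss, evict 15, frames [33, 25, 59]
33: hit
25: hit
33: hit
25: hit
Page faults: 4.

4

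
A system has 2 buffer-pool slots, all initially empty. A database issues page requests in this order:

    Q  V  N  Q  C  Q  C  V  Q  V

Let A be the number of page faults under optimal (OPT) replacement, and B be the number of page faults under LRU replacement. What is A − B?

Under OPT: F F F . F . . F . . → 5 faults.
Under LRU: F F F F F . . F F . → 7 faults.
A − B = 5 − 7 = -2.

-2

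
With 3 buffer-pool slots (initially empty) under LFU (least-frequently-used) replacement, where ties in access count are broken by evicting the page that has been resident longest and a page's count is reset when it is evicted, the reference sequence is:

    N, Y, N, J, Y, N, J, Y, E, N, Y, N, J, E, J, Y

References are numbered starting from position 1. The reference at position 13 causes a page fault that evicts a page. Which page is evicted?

pos 1: N -> miss, frames [N]
pos 2: Y -> miss, frames [N, Y]
pos 3: N -> hit
pos 4: J -> miss, frames [N, Y, J]
pos 5: Y -> hit
pos 6: N -> hit
pos 7: J -> hit
pos 8: Y -> hit
pos 9: E -> miss, evict J, frames [N, Y, E]
pos 10: N -> hit
pos 11: Y -> hit
pos 12: N -> hit
pos 13: J -> miss, evict E, frames [N, Y, J]
At position 13, page E is evicted.

E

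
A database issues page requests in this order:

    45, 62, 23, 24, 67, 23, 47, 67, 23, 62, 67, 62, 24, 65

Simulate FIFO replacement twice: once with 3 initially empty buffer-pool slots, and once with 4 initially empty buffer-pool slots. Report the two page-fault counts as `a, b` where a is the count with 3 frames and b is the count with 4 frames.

3 frames: F F F F F . F . F F F . F F → 11 faults.
4 frames: F F F F F . F . . F . . . F → 8 faults.
8 < 11: adding a frame reduced faults, as is typical.

11, 8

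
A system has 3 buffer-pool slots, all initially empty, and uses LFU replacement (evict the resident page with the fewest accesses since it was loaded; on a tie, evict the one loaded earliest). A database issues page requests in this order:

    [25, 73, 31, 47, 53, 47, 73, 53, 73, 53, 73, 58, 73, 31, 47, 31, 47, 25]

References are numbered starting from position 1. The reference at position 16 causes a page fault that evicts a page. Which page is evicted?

pos 1: 25 -> miss, frames {25}
pos 2: 73 -> miss, frames {25,73}
pos 3: 31 -> miss, frames {25,73,31}
pos 4: 47 -> miss, evict 25, frames {73,31,47}
pos 5: 53 -> miss, evict 73, frames {31,47,53}
pos 6: 47 -> hit
pos 7: 73 -> miss, evict 31, frames {47,53,73}
pos 8: 53 -> hit
pos 9: 73 -> hit
pos 10: 53 -> hit
pos 11: 73 -> hit
pos 12: 58 -> miss, evict 47, frames {53,73,58}
pos 13: 73 -> hit
pos 14: 31 -> miss, evict 58, frames {53,73,31}
pos 15: 47 -> miss, evict 31, frames {53,73,47}
pos 16: 31 -> miss, evict 47, frames {53,73,31}
At position 16, page 47 is evicted.

47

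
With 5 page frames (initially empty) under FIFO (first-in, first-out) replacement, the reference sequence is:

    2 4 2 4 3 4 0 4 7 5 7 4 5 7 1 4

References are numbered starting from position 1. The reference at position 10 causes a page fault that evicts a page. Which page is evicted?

2

pos 1: 2 -> miss, frames [2]
pos 2: 4 -> miss, frames [2, 4]
pos 3: 2 -> hit
pos 4: 4 -> hit
pos 5: 3 -> miss, frames [2, 4, 3]
pos 6: 4 -> hit
pos 7: 0 -> miss, frames [2, 4, 3, 0]
pos 8: 4 -> hit
pos 9: 7 -> miss, frames [2, 4, 3, 0, 7]
pos 10: 5 -> miss, evict 2, frames [4, 3, 0, 7, 5]
At position 10, page 2 is evicted.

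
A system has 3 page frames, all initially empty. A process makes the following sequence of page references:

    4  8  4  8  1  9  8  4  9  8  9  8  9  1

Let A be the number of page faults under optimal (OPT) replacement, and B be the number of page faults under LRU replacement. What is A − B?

-1

Under OPT: F F . . F F . . . . . . . F → 5 faults.
Under LRU: F F . . F F . F . . . . . F → 6 faults.
A − B = 5 − 6 = -1.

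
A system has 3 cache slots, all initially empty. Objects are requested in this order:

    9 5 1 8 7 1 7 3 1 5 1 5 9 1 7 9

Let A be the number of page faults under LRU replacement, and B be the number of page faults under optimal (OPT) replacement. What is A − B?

Under LRU: F F F F F . . F . F . . F . F . → 9 faults.
Under OPT: F F F F F . . F . . . . F . F . → 8 faults.
A − B = 9 − 8 = 1.

1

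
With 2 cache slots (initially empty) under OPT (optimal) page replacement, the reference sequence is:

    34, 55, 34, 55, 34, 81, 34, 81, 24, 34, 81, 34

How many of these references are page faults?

34 → fault, frames {34}
55 → fault, frames {34,55}
34 → hit
55 → hit
34 → hit
81 → fault, evict 55, frames {34,81}
34 → hit
81 → hit
24 → fault, evict 81, frames {34,24}
34 → hit
81 → fault, evict 24, frames {34,81}
34 → hit
Page faults: 5.

5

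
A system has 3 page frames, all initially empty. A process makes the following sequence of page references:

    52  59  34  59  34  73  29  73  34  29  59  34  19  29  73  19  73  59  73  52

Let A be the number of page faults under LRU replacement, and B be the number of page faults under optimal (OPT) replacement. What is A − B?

2

Under LRU: F F F . . F F . . . F . F F F . . F . F → 11 faults.
Under OPT: F F F . . F F . . . F . F . F . . . . F → 9 faults.
A − B = 11 − 9 = 2.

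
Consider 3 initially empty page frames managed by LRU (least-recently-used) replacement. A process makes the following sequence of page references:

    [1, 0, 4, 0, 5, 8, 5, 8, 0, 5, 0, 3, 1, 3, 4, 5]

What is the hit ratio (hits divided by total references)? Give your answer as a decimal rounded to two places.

0.44

1 → fault, frames (1)
0 → fault, frames (1 0)
4 → fault, frames (1 0 4)
0 → hit
5 → fault, evict 1, frames (4 0 5)
8 → fault, evict 4, frames (0 5 8)
5 → hit
8 → hit
0 → hit
5 → hit
0 → hit
3 → fault, evict 8, frames (5 0 3)
1 → fault, evict 5, frames (0 3 1)
3 → hit
4 → fault, evict 0, frames (1 3 4)
5 → fault, evict 1, frames (3 4 5)
Hits: 7 of 16 references → 7/16 = 0.4375.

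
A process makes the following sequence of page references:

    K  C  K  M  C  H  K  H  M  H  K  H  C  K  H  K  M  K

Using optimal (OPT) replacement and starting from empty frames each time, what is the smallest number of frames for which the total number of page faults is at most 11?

2

f=1: 18 faults
f=2: 10 faults
f=3: 6 faults
f=4: 4 faults
Smallest f with faults ≤ 11 is 2.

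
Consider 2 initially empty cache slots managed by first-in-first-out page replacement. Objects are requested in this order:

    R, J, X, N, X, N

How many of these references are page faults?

R → fault, frames [R]
J → fault, frames [R, J]
X → fault, evict R, frames [J, X]
N → fault, evict J, frames [X, N]
X → hit
N → hit
Page faults: 4.

4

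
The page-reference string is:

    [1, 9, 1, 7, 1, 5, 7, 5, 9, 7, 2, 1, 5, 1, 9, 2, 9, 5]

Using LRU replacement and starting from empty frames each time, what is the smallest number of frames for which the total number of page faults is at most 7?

f=1: 18 faults
f=2: 13 faults
f=3: 11 faults
f=4: 8 faults
f=5: 5 faults
Smallest f with faults ≤ 7 is 5.

5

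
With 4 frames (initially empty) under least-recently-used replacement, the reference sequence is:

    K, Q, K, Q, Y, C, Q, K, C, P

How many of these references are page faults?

5

K → fault, frames [K]
Q → fault, frames [K, Q]
K → hit
Q → hit
Y → fault, frames [K, Q, Y]
C → fault, frames [K, Q, Y, C]
Q → hit
K → hit
C → hit
P → fault, evict Y, frames [Q, K, C, P]
Page faults: 5.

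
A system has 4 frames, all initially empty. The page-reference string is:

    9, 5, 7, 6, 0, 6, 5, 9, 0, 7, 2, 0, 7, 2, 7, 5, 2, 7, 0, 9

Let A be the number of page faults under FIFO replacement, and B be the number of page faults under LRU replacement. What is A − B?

Under FIFO: F F F F F . . F . . F . F . . F . . F F → 11 faults.
Under LRU: F F F F F . . F . F F . . . . F . . . F → 10 faults.
A − B = 11 − 10 = 1.

1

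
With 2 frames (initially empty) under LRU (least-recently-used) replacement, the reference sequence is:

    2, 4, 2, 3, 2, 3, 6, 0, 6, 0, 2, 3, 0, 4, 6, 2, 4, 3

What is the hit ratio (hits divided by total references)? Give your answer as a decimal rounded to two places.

0.28

2 → fault, frames {2}
4 → fault, frames {2,4}
2 → hit
3 → fault, evict 4, frames {2,3}
2 → hit
3 → hit
6 → fault, evict 2, frames {3,6}
0 → fault, evict 3, frames {6,0}
6 → hit
0 → hit
2 → fault, evict 6, frames {0,2}
3 → fault, evict 0, frames {2,3}
0 → fault, evict 2, frames {3,0}
4 → fault, evict 3, frames {0,4}
6 → fault, evict 0, frames {4,6}
2 → fault, evict 4, frames {6,2}
4 → fault, evict 6, frames {2,4}
3 → fault, evict 2, frames {4,3}
Hits: 5 of 18 references → 5/18 = 0.2778.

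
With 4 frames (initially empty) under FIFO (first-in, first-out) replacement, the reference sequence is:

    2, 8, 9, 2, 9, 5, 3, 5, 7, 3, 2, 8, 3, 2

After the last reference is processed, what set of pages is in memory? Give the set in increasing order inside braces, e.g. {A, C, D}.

{2, 3, 7, 8}

2 -> fault, frames (2)
8 -> fault, frames (2 8)
9 -> fault, frames (2 8 9)
2 -> hit
9 -> hit
5 -> fault, frames (2 8 9 5)
3 -> fault, evict 2, frames (8 9 5 3)
5 -> hit
7 -> fault, evict 8, frames (9 5 3 7)
3 -> hit
2 -> fault, evict 9, frames (5 3 7 2)
8 -> fault, evict 5, frames (3 7 2 8)
3 -> hit
2 -> hit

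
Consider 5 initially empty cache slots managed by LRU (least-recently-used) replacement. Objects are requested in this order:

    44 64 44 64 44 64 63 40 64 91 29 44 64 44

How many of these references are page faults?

44 -> miss, frames (44)
64 -> miss, frames (44 64)
44 -> hit
64 -> hit
44 -> hit
64 -> hit
63 -> miss, frames (44 64 63)
40 -> miss, frames (44 64 63 40)
64 -> hit
91 -> miss, frames (44 63 40 64 91)
29 -> miss, evict 44, frames (63 40 64 91 29)
44 -> miss, evict 63, frames (40 64 91 29 44)
64 -> hit
44 -> hit
Page faults: 7.

7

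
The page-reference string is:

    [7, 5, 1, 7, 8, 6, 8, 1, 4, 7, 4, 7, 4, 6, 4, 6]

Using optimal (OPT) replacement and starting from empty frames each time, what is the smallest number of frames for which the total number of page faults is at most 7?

3

f=1: 16 faults
f=2: 9 faults
f=3: 7 faults
f=4: 6 faults
f=5: 6 faults
f=6: 6 faults
Smallest f with faults ≤ 7 is 3.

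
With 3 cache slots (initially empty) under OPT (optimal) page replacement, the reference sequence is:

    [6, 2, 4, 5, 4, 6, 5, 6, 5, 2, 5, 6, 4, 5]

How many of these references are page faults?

6 -> fault, frames {6}
2 -> fault, frames {6,2}
4 -> fault, frames {6,2,4}
5 -> fault, evict 2, frames {6,4,5}
4 -> hit
6 -> hit
5 -> hit
6 -> hit
5 -> hit
2 -> fault, evict 4, frames {6,5,2}
5 -> hit
6 -> hit
4 -> fault, evict 2, frames {6,5,4}
5 -> hit
Page faults: 6.

6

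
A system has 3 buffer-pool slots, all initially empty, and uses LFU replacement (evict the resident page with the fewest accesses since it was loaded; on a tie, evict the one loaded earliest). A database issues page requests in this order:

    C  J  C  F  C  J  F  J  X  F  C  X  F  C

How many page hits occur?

C -> miss, frames (C)
J -> miss, frames (C J)
C -> hit
F -> miss, frames (C J F)
C -> hit
J -> hit
F -> hit
J -> hit
X -> miss, evict F, frames (C J X)
F -> miss, evict X, frames (C J F)
C -> hit
X -> miss, evict F, frames (C J X)
F -> miss, evict X, frames (C J F)
C -> hit
Hits: 7.

7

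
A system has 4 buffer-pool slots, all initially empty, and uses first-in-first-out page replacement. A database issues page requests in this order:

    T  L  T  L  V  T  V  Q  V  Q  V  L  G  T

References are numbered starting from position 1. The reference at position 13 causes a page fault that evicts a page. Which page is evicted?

pos 1: T: fault, frames {T}
pos 2: L: fault, frames {T,L}
pos 3: T: hit
pos 4: L: hit
pos 5: V: fault, frames {T,L,V}
pos 6: T: hit
pos 7: V: hit
pos 8: Q: fault, frames {T,L,V,Q}
pos 9: V: hit
pos 10: Q: hit
pos 11: V: hit
pos 12: L: hit
pos 13: G: fault, evict T, frames {L,V,Q,G}
At position 13, page T is evicted.

T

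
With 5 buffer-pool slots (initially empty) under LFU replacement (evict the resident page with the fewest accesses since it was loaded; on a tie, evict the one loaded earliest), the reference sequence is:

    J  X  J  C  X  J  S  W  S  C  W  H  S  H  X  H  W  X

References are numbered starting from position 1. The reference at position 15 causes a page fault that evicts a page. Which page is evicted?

pos 1: J -> fault, frames [J]
pos 2: X -> fault, frames [J, X]
pos 3: J -> hit
pos 4: C -> fault, frames [J, X, C]
pos 5: X -> hit
pos 6: J -> hit
pos 7: S -> fault, frames [J, X, C, S]
pos 8: W -> fault, frames [J, X, C, S, W]
pos 9: S -> hit
pos 10: C -> hit
pos 11: W -> hit
pos 12: H -> fault, evict X, frames [J, C, S, W, H]
pos 13: S -> hit
pos 14: H -> hit
pos 15: X -> fault, evict C, frames [J, S, W, H, X]
At position 15, page C is evicted.

C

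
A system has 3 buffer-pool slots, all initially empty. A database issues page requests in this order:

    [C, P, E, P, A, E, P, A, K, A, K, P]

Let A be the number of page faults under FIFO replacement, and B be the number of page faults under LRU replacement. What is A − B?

Under FIFO: F F F . F . . . F . . F → 6 faults.
Under LRU: F F F . F . . . F . . . → 5 faults.
A − B = 6 − 5 = 1.

1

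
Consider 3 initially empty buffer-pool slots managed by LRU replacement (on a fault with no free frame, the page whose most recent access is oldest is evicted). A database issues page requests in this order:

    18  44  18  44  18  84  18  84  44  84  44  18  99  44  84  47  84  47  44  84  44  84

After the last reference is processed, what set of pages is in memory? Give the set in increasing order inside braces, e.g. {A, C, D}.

{44, 47, 84}

18: fault, frames [18]
44: fault, frames [18, 44]
18: hit
44: hit
18: hit
84: fault, frames [44, 18, 84]
18: hit
84: hit
44: hit
84: hit
44: hit
18: hit
99: fault, evict 84, frames [44, 18, 99]
44: hit
84: fault, evict 18, frames [99, 44, 84]
47: fault, evict 99, frames [44, 84, 47]
84: hit
47: hit
44: hit
84: hit
44: hit
84: hit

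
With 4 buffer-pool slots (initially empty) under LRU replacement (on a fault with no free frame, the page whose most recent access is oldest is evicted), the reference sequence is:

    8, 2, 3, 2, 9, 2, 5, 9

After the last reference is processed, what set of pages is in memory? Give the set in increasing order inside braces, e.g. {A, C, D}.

8 -> miss, frames (8)
2 -> miss, frames (8 2)
3 -> miss, frames (8 2 3)
2 -> hit
9 -> miss, frames (8 3 2 9)
2 -> hit
5 -> miss, evict 8, frames (3 9 2 5)
9 -> hit

{2, 3, 5, 9}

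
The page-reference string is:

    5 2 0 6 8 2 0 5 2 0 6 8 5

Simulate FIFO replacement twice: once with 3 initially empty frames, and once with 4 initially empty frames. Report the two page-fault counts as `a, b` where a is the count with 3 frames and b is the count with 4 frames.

10, 11

3 frames: F F F F F F F F . . F F . → 10 faults.
4 frames: F F F F F . . F F F F F F → 11 faults.
11 > 10: adding a frame increased faults — Belady's anomaly.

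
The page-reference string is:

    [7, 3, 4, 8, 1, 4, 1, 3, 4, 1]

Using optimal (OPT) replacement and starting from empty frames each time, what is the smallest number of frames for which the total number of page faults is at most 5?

3

f=1: 10 faults
f=2: 7 faults
f=3: 5 faults
f=4: 5 faults
f=5: 5 faults
Smallest f with faults ≤ 5 is 3.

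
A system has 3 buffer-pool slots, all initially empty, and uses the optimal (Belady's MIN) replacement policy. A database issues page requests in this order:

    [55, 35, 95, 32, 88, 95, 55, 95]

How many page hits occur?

3

55 -> fault, frames [55]
35 -> fault, frames [55, 35]
95 -> fault, frames [55, 35, 95]
32 -> fault, evict 35, frames [55, 95, 32]
88 -> fault, evict 32, frames [55, 95, 88]
95 -> hit
55 -> hit
95 -> hit
Hits: 3.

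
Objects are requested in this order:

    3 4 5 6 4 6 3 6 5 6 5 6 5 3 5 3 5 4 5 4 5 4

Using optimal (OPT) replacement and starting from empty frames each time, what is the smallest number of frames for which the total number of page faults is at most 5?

f=1: 22 faults
f=2: 8 faults
f=3: 6 faults
f=4: 4 faults
Smallest f with faults ≤ 5 is 4.

4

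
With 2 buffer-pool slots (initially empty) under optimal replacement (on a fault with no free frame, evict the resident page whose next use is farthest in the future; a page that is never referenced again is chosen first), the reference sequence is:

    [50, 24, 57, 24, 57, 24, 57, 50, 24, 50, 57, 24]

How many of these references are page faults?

5

50 → fault, frames (50)
24 → fault, frames (50 24)
57 → fault, evict 50, frames (24 57)
24 → hit
57 → hit
24 → hit
57 → hit
50 → fault, evict 57, frames (24 50)
24 → hit
50 → hit
57 → fault, evict 50, frames (24 57)
24 → hit
Page faults: 5.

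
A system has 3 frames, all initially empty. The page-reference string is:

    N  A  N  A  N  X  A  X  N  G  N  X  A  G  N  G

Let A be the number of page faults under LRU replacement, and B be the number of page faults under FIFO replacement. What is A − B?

Under LRU: F F . . . F . . . F . . F F F . → 7 faults.
Under FIFO: F F . . . F . . . F F . F . . . → 6 faults.
A − B = 7 − 6 = 1.

1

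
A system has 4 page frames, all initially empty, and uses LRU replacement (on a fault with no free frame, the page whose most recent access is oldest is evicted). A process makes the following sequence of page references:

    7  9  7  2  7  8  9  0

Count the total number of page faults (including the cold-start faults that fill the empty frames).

5

7: fault, frames {7}
9: fault, frames {7,9}
7: hit
2: fault, frames {9,7,2}
7: hit
8: fault, frames {9,2,7,8}
9: hit
0: fault, evict 2, frames {7,8,9,0}
Page faults: 5.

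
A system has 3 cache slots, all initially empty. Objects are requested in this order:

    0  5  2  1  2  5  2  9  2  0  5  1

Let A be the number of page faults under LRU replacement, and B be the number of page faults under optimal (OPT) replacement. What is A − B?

Under LRU: F F F F . . . F . F F F → 8 faults.
Under OPT: F F F F . . . F . F . F → 7 faults.
A − B = 8 − 7 = 1.

1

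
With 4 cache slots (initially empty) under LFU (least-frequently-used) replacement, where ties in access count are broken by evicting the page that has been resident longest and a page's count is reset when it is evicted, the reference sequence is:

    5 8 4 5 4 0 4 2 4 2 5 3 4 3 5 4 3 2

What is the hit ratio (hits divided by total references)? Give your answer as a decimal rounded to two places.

0.67

5 → miss, frames (5)
8 → miss, frames (5 8)
4 → miss, frames (5 8 4)
5 → hit
4 → hit
0 → miss, frames (5 8 4 0)
4 → hit
2 → miss, evict 8, frames (5 4 0 2)
4 → hit
2 → hit
5 → hit
3 → miss, evict 0, frames (5 4 2 3)
4 → hit
3 → hit
5 → hit
4 → hit
3 → hit
2 → hit
Hits: 12 of 18 references → 12/18 = 0.6667.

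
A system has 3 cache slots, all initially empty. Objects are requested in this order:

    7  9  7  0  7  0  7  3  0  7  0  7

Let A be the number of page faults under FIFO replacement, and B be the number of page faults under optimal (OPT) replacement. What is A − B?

Under FIFO: F F . F . . . F . F . . → 5 faults.
Under OPT: F F . F . . . F . . . . → 4 faults.
A − B = 5 − 4 = 1.

1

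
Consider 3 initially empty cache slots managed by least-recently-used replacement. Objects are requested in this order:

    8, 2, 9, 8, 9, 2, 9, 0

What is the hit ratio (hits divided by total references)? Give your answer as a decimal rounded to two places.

0.50

8 → miss, frames (8)
2 → miss, frames (8 2)
9 → miss, frames (8 2 9)
8 → hit
9 → hit
2 → hit
9 → hit
0 → miss, evict 8, frames (2 9 0)
Hits: 4 of 8 references → 4/8 = 0.5000.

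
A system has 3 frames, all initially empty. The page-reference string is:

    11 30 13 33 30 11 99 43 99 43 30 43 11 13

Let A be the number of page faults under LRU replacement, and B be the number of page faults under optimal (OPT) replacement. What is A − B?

Under LRU: F F F F . F F F . . F . F F → 10 faults.
Under OPT: F F F F . . F F . . . . F F → 8 faults.
A − B = 10 − 8 = 2.

2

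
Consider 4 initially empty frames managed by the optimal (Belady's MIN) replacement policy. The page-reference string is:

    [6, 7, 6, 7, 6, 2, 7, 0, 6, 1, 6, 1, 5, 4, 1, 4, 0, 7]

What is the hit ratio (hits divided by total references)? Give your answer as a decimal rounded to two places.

0.61

6 -> fault, frames {6}
7 -> fault, frames {6,7}
6 -> hit
7 -> hit
6 -> hit
2 -> fault, frames {6,7,2}
7 -> hit
0 -> fault, frames {6,7,2,0}
6 -> hit
1 -> fault, evict 2, frames {6,7,0,1}
6 -> hit
1 -> hit
5 -> fault, evict 6, frames {7,0,1,5}
4 -> fault, evict 5, frames {7,0,1,4}
1 -> hit
4 -> hit
0 -> hit
7 -> hit
Hits: 11 of 18 references → 11/18 = 0.6111.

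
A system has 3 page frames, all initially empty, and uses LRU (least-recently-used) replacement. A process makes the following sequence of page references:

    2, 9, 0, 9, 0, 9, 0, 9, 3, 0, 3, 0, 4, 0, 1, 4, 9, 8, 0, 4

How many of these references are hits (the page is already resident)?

2: fault, frames {2}
9: fault, frames {2,9}
0: fault, frames {2,9,0}
9: hit
0: hit
9: hit
0: hit
9: hit
3: fault, evict 2, frames {0,9,3}
0: hit
3: hit
0: hit
4: fault, evict 9, frames {3,0,4}
0: hit
1: fault, evict 3, frames {4,0,1}
4: hit
9: fault, evict 0, frames {1,4,9}
8: fault, evict 1, frames {4,9,8}
0: fault, evict 4, frames {9,8,0}
4: fault, evict 9, frames {8,0,4}
Hits: 10.

10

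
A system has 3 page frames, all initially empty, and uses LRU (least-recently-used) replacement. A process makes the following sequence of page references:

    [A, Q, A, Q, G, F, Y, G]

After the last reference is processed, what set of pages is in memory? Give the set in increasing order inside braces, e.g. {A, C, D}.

{F, G, Y}

A → fault, frames {A}
Q → fault, frames {A,Q}
A → hit
Q → hit
G → fault, frames {A,Q,G}
F → fault, evict A, frames {Q,G,F}
Y → fault, evict Q, frames {G,F,Y}
G → hit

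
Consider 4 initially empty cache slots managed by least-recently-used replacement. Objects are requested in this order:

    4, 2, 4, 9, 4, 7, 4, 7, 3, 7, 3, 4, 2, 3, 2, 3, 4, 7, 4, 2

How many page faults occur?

4 → fault, frames [4]
2 → fault, frames [4, 2]
4 → hit
9 → fault, frames [2, 4, 9]
4 → hit
7 → fault, frames [2, 9, 4, 7]
4 → hit
7 → hit
3 → fault, evict 2, frames [9, 4, 7, 3]
7 → hit
3 → hit
4 → hit
2 → fault, evict 9, frames [7, 3, 4, 2]
3 → hit
2 → hit
3 → hit
4 → hit
7 → hit
4 → hit
2 → hit
Page faults: 6.

6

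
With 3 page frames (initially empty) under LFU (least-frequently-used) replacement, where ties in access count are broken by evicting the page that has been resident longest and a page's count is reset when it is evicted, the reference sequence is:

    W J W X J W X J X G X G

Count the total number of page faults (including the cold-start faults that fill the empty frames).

W → miss, frames [W]
J → miss, frames [W, J]
W → hit
X → miss, frames [W, J, X]
J → hit
W → hit
X → hit
J → hit
X → hit
G → miss, evict W, frames [J, X, G]
X → hit
G → hit
Page faults: 4.

4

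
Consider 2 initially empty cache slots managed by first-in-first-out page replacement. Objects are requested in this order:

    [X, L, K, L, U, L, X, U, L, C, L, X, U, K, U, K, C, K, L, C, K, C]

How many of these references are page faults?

16

X: miss, frames [X]
L: miss, frames [X, L]
K: miss, evict X, frames [L, K]
L: hit
U: miss, evict L, frames [K, U]
L: miss, evict K, frames [U, L]
X: miss, evict U, frames [L, X]
U: miss, evict L, frames [X, U]
L: miss, evict X, frames [U, L]
C: miss, evict U, frames [L, C]
L: hit
X: miss, evict L, frames [C, X]
U: miss, evict C, frames [X, U]
K: miss, evict X, frames [U, K]
U: hit
K: hit
C: miss, evict U, frames [K, C]
K: hit
L: miss, evict K, frames [C, L]
C: hit
K: miss, evict C, frames [L, K]
C: miss, evict L, frames [K, C]
Page faults: 16.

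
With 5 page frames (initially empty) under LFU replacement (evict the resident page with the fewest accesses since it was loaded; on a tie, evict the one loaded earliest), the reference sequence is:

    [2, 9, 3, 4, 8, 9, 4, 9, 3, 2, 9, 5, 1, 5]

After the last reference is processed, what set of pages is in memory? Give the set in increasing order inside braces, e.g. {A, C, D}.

{2, 3, 4, 5, 9}

2 -> miss, frames {2}
9 -> miss, frames {2,9}
3 -> miss, frames {2,9,3}
4 -> miss, frames {2,9,3,4}
8 -> miss, frames {2,9,3,4,8}
9 -> hit
4 -> hit
9 -> hit
3 -> hit
2 -> hit
9 -> hit
5 -> miss, evict 8, frames {2,9,3,4,5}
1 -> miss, evict 5, frames {2,9,3,4,1}
5 -> miss, evict 1, frames {2,9,3,4,5}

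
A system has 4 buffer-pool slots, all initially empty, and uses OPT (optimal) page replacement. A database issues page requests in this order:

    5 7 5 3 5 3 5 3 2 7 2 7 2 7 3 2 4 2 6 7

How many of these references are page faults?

5 -> fault, frames {5}
7 -> fault, frames {5,7}
5 -> hit
3 -> fault, frames {5,7,3}
5 -> hit
3 -> hit
5 -> hit
3 -> hit
2 -> fault, frames {5,7,3,2}
7 -> hit
2 -> hit
7 -> hit
2 -> hit
7 -> hit
3 -> hit
2 -> hit
4 -> fault, evict 3, frames {5,7,2,4}
2 -> hit
6 -> fault, evict 4, frames {5,7,2,6}
7 -> hit
Page faults: 6.

6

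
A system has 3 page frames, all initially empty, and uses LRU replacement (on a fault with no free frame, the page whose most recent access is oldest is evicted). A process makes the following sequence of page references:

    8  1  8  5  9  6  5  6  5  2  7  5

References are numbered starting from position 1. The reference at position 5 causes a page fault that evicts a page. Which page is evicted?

1

pos 1: 8: fault, frames {8}
pos 2: 1: fault, frames {8,1}
pos 3: 8: hit
pos 4: 5: fault, frames {1,8,5}
pos 5: 9: fault, evict 1, frames {8,5,9}
At position 5, page 1 is evicted.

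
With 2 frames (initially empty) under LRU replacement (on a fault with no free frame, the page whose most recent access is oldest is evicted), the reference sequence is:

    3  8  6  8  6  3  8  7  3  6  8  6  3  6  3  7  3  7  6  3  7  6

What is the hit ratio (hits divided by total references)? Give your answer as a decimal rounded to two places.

0.32

3 -> fault, frames [3]
8 -> fault, frames [3, 8]
6 -> fault, evict 3, frames [8, 6]
8 -> hit
6 -> hit
3 -> fault, evict 8, frames [6, 3]
8 -> fault, evict 6, frames [3, 8]
7 -> fault, evict 3, frames [8, 7]
3 -> fault, evict 8, frames [7, 3]
6 -> fault, evict 7, frames [3, 6]
8 -> fault, evict 3, frames [6, 8]
6 -> hit
3 -> fault, evict 8, frames [6, 3]
6 -> hit
3 -> hit
7 -> fault, evict 6, frames [3, 7]
3 -> hit
7 -> hit
6 -> fault, evict 3, frames [7, 6]
3 -> fault, evict 7, frames [6, 3]
7 -> fault, evict 6, frames [3, 7]
6 -> fault, evict 3, frames [7, 6]
Hits: 7 of 22 references → 7/22 = 0.3182.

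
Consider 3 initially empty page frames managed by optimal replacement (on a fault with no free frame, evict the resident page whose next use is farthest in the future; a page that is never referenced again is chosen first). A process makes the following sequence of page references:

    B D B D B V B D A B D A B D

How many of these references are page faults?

B → fault, frames {B}
D → fault, frames {B,D}
B → hit
D → hit
B → hit
V → fault, frames {B,D,V}
B → hit
D → hit
A → fault, evict V, frames {B,D,A}
B → hit
D → hit
A → hit
B → hit
D → hit
Page faults: 4.

4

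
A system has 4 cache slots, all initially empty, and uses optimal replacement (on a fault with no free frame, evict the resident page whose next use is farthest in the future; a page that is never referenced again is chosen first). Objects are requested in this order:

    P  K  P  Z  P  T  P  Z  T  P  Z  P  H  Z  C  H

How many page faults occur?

P → fault, frames {P}
K → fault, frames {P,K}
P → hit
Z → fault, frames {P,K,Z}
P → hit
T → fault, frames {P,K,Z,T}
P → hit
Z → hit
T → hit
P → hit
Z → hit
P → hit
H → fault, evict T, frames {P,K,Z,H}
Z → hit
C → fault, evict Z, frames {P,K,H,C}
H → hit
Page faults: 6.

6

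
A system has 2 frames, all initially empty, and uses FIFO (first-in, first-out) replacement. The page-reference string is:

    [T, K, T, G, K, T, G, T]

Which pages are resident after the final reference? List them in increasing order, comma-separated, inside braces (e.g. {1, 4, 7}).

T → fault, frames (T)
K → fault, frames (T K)
T → hit
G → fault, evict T, frames (K G)
K → hit
T → fault, evict K, frames (G T)
G → hit
T → hit

{G, T}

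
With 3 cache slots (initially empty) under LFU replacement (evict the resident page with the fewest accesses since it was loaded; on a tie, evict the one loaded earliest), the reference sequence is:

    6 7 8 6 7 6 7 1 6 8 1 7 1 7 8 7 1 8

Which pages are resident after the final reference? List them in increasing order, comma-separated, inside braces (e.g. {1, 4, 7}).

{6, 7, 8}

6 -> miss, frames [6]
7 -> miss, frames [6, 7]
8 -> miss, frames [6, 7, 8]
6 -> hit
7 -> hit
6 -> hit
7 -> hit
1 -> miss, evict 8, frames [6, 7, 1]
6 -> hit
8 -> miss, evict 1, frames [6, 7, 8]
1 -> miss, evict 8, frames [6, 7, 1]
7 -> hit
1 -> hit
7 -> hit
8 -> miss, evict 1, frames [6, 7, 8]
7 -> hit
1 -> miss, evict 8, frames [6, 7, 1]
8 -> miss, evict 1, frames [6, 7, 8]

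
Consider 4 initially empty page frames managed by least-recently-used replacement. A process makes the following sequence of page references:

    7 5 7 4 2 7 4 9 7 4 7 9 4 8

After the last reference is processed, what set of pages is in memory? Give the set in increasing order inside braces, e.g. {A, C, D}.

7 -> fault, frames (7)
5 -> fault, frames (7 5)
7 -> hit
4 -> fault, frames (5 7 4)
2 -> fault, frames (5 7 4 2)
7 -> hit
4 -> hit
9 -> fault, evict 5, frames (2 7 4 9)
7 -> hit
4 -> hit
7 -> hit
9 -> hit
4 -> hit
8 -> fault, evict 2, frames (7 9 4 8)

{4, 7, 8, 9}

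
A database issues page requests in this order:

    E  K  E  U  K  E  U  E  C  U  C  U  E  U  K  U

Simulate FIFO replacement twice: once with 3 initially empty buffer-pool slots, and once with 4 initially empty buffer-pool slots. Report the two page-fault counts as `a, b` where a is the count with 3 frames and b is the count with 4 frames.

3 frames: F F . F . . . . F . . . F . F F → 7 faults.
4 frames: F F . F . . . . F . . . . . . . → 4 faults.
4 < 7: adding a frame reduced faults, as is typical.

7, 4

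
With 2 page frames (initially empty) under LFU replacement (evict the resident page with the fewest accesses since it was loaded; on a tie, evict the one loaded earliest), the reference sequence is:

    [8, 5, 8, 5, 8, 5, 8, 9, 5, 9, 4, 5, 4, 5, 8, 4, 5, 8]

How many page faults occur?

11

8: miss, frames (8)
5: miss, frames (8 5)
8: hit
5: hit
8: hit
5: hit
8: hit
9: miss, evict 5, frames (8 9)
5: miss, evict 9, frames (8 5)
9: miss, evict 5, frames (8 9)
4: miss, evict 9, frames (8 4)
5: miss, evict 4, frames (8 5)
4: miss, evict 5, frames (8 4)
5: miss, evict 4, frames (8 5)
8: hit
4: miss, evict 5, frames (8 4)
5: miss, evict 4, frames (8 5)
8: hit
Page faults: 11.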